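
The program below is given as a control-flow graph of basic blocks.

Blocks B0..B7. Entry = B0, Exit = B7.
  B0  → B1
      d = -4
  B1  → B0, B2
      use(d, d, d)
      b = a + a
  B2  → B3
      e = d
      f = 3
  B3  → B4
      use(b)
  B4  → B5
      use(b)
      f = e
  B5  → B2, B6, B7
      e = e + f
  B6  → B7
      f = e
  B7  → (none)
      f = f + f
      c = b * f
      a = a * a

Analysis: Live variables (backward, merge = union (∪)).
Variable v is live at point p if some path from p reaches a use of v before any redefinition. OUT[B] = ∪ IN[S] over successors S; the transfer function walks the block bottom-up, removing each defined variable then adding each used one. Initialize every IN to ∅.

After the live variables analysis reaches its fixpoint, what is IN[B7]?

Answer: {a, b, f}

Working:
Per-block solution:
  B0: | IN={a} | OUT={a, d}
  B1: | IN={a, d} | OUT={a, b, d}
  B2: | IN={a, b, d} | OUT={a, b, d, e}
  B3: | IN={a, b, d, e} | OUT={a, b, d, e}
  B4: | IN={a, b, d, e} | OUT={a, b, d, e, f}
  B5: | IN={a, b, d, e, f} | OUT={a, b, d, e, f}
  B6: | IN={a, b, e} | OUT={a, b, f}
  B7: | IN={a, b, f} | OUT={}

B7 is the boundary node: OUT[B7] = {}
Applying B7's transfer function to that OUT value gives IN[B7] (row B7 above).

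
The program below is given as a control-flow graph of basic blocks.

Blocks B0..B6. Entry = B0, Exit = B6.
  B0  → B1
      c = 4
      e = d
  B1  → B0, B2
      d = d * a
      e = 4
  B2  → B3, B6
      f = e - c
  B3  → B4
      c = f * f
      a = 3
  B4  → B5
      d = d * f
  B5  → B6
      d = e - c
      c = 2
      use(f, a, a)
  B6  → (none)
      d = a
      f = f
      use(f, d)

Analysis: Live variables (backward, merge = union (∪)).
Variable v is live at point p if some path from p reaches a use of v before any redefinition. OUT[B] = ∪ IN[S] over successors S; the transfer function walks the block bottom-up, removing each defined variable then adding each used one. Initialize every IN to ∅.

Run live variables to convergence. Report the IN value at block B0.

Answer: {a, d}

Working:
Per-block solution:
  B0: | IN={a, d} | OUT={a, c, d}
  B1: | IN={a, c, d} | OUT={a, c, d, e}
  B2: | IN={a, c, d, e} | OUT={a, d, e, f}
  B3: | IN={d, e, f} | OUT={a, c, d, e, f}
  B4: | IN={a, c, d, e, f} | OUT={a, c, e, f}
  B5: | IN={a, c, e, f} | OUT={a, f}
  B6: | IN={a, f} | OUT={}

Merge at B0: OUT[B0] = IN[B1] = {a, c, d}
Applying B0's transfer function to that OUT value gives IN[B0] (row B0 above).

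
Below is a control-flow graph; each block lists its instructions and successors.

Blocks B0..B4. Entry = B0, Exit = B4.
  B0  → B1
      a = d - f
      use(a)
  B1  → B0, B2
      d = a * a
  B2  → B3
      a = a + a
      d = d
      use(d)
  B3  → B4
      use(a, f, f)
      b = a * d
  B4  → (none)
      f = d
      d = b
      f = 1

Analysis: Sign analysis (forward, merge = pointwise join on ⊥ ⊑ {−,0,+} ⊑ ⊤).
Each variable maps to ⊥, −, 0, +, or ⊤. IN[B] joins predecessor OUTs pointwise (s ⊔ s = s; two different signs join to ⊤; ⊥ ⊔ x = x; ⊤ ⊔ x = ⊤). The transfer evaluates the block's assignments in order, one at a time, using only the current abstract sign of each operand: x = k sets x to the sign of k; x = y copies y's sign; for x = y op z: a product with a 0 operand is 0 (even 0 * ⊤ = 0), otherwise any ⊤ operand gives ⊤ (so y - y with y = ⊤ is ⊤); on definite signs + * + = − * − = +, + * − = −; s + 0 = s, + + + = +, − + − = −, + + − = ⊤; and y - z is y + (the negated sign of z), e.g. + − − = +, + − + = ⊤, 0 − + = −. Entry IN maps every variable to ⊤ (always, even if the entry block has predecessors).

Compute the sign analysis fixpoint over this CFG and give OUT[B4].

Answer: {a: ⊤, b: ⊤, c: ⊤, d: ⊤, e: ⊤, f: +}

Trace:
Per-block solution:
  B0: | IN=(all ⊤) | OUT=(all ⊤)
  B1: | IN=(all ⊤) | OUT=(all ⊤)
  B2: | IN=(all ⊤) | OUT=(all ⊤)
  B3: | IN=(all ⊤) | OUT=(all ⊤)
  B4: | IN=(all ⊤) | OUT={f:+; rest ⊤}

Merge at B4: IN[B4] = OUT[B3] = {a: ⊤, b: ⊤, c: ⊤, d: ⊤, e: ⊤, f: ⊤}
Applying B4's transfer function to that IN value gives OUT[B4] (row B4 above).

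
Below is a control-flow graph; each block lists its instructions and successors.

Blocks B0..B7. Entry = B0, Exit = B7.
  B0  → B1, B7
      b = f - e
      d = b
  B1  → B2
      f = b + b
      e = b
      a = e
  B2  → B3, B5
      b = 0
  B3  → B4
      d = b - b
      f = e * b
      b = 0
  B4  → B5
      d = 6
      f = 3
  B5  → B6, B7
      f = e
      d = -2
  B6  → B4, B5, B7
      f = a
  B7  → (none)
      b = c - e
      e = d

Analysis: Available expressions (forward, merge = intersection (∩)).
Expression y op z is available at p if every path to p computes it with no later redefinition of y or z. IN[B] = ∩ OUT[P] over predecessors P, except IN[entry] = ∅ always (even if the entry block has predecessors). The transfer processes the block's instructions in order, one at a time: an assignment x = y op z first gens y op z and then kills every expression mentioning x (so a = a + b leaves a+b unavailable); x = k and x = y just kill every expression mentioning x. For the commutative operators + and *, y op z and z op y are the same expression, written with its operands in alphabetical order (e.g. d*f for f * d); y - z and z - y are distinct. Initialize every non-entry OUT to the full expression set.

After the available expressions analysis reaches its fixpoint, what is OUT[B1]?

Answer: {b+b}

Trace:
Per-block solution:
  B0: | IN={} | OUT={f-e}
  B1: | IN={f-e} | OUT={b+b}
  B2: | IN={b+b} | OUT={}
  B3: | IN={} | OUT={}
  B4: | IN={} | OUT={}
  B5: | IN={} | OUT={}
  B6: | IN={} | OUT={}
  B7: | IN={} | OUT={}

Merge at B1: IN[B1] = OUT[B0] = {f-e}
Applying B1's transfer function to that IN value gives OUT[B1] (row B1 above).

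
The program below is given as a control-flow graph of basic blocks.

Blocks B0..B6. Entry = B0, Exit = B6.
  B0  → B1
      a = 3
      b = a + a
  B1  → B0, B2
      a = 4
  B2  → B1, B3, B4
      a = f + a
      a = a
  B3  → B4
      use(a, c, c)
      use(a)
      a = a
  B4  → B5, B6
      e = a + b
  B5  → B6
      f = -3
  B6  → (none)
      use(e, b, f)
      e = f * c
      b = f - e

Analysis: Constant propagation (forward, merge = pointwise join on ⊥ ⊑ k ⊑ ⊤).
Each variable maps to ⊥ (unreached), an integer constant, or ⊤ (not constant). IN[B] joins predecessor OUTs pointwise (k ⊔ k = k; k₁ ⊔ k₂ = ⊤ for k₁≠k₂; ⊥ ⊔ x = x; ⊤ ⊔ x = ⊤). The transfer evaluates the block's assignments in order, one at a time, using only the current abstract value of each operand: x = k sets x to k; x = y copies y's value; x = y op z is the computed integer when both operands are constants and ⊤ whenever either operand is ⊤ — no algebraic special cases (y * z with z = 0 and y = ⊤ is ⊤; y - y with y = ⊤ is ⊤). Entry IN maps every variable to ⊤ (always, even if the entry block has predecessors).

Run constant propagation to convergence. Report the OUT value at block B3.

Answer: {a: ⊤, b: 6, c: ⊤, d: ⊤, e: ⊤, f: ⊤}

Working:
Converged values:
  B0:   IN=(all ⊤)   OUT={a:3, b:6; rest ⊤}
  B1:   IN={b:6; rest ⊤}   OUT={a:4, b:6; rest ⊤}
  B2:   IN={a:4, b:6; rest ⊤}   OUT={b:6; rest ⊤}
  B3:   IN={b:6; rest ⊤}   OUT={b:6; rest ⊤}
  B4:   IN={b:6; rest ⊤}   OUT={b:6; rest ⊤}
  B5:   IN={b:6; rest ⊤}   OUT={b:6, f:-3; rest ⊤}
  B6:   IN={b:6; rest ⊤}   OUT=(all ⊤)

Merge at B3: IN[B3] = OUT[B2] = {a: ⊤, b: 6, c: ⊤, d: ⊤, e: ⊤, f: ⊤}
Applying B3's transfer function to that IN value gives OUT[B3] (row B3 above).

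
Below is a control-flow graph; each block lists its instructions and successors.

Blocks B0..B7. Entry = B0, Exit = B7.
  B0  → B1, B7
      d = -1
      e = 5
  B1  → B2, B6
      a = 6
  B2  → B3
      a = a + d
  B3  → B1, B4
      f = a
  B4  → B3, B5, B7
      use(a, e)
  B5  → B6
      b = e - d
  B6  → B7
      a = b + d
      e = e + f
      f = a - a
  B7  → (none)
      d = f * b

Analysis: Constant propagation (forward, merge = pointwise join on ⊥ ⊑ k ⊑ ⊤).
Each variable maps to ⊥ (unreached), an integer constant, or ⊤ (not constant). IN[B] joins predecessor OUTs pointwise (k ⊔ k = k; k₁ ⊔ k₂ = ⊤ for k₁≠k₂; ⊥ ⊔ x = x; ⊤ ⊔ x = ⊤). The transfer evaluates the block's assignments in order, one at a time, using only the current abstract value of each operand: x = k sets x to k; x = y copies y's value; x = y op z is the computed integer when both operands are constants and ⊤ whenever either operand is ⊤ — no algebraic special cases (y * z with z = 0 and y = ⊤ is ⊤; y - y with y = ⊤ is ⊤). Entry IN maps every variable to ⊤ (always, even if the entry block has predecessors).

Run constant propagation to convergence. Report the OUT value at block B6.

Converged values:
  B0: | IN=(all ⊤) | OUT={d:-1, e:5; rest ⊤}
  B1: | IN={d:-1, e:5; rest ⊤} | OUT={a:6, d:-1, e:5; rest ⊤}
  B2: | IN={a:6, d:-1, e:5; rest ⊤} | OUT={a:5, d:-1, e:5; rest ⊤}
  B3: | IN={a:5, d:-1, e:5; rest ⊤} | OUT={a:5, d:-1, e:5, f:5; rest ⊤}
  B4: | IN={a:5, d:-1, e:5, f:5; rest ⊤} | OUT={a:5, d:-1, e:5, f:5; rest ⊤}
  B5: | IN={a:5, d:-1, e:5, f:5; rest ⊤} | OUT={a:5, b:6, d:-1, e:5, f:5; rest ⊤}
  B6: | IN={d:-1, e:5; rest ⊤} | OUT={d:-1; rest ⊤}
  B7: | IN={d:-1; rest ⊤} | OUT=(all ⊤)

Merge at B6: IN[B6] = OUT[B1] ⊔ OUT[B5] = {a: ⊤, b: ⊤, c: ⊤, d: -1, e: 5, f: ⊤}
Applying B6's transfer function to that IN value gives OUT[B6] (row B6 above).

Answer: {a: ⊤, b: ⊤, c: ⊤, d: -1, e: ⊤, f: ⊤}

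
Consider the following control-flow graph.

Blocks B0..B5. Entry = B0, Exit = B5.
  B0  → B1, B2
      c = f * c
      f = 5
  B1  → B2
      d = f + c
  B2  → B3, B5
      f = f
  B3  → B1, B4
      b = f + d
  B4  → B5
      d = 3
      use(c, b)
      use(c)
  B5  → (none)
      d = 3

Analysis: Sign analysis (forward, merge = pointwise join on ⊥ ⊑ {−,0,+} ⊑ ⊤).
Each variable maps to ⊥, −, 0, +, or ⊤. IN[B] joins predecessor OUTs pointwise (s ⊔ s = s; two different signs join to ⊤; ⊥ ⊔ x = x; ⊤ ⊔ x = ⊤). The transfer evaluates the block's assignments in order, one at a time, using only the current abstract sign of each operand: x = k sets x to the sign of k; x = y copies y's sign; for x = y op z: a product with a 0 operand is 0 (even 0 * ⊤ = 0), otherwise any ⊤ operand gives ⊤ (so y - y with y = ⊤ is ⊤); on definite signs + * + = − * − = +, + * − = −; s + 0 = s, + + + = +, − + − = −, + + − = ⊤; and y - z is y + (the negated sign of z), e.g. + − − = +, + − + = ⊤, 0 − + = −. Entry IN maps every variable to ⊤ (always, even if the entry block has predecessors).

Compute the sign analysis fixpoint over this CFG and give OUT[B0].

Converged values:
  B0:   IN=(all ⊤)   OUT={f:+; rest ⊤}
  B1:   IN={f:+; rest ⊤}   OUT={f:+; rest ⊤}
  B2:   IN={f:+; rest ⊤}   OUT={f:+; rest ⊤}
  B3:   IN={f:+; rest ⊤}   OUT={f:+; rest ⊤}
  B4:   IN={f:+; rest ⊤}   OUT={d:+, f:+; rest ⊤}
  B5:   IN={f:+; rest ⊤}   OUT={d:+, f:+; rest ⊤}

B0 is the boundary node: IN[B0] = {a: ⊤, b: ⊤, c: ⊤, d: ⊤, e: ⊤, f: ⊤}
Applying B0's transfer function to that IN value gives OUT[B0] (row B0 above).

Answer: {a: ⊤, b: ⊤, c: ⊤, d: ⊤, e: ⊤, f: +}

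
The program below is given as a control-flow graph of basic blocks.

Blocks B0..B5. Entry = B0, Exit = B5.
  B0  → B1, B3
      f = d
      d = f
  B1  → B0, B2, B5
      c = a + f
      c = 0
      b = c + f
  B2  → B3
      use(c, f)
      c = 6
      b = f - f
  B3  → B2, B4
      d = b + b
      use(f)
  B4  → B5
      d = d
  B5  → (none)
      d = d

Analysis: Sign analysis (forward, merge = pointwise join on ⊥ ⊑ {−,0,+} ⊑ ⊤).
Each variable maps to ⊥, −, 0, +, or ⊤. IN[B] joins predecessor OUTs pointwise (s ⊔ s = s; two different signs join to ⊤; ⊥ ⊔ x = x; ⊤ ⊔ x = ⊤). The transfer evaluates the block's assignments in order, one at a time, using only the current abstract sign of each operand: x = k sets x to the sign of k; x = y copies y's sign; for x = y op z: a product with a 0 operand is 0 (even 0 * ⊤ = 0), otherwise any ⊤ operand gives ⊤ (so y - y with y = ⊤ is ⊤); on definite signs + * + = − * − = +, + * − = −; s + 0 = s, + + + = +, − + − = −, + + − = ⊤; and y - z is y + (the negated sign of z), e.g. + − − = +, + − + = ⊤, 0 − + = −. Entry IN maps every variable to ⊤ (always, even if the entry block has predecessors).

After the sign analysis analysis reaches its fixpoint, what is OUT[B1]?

Answer: {a: ⊤, b: ⊤, c: 0, d: ⊤, e: ⊤, f: ⊤}

Trace:
Converged values:
  B0:  IN=(all ⊤)  OUT=(all ⊤)
  B1:  IN=(all ⊤)  OUT={c:0; rest ⊤}
  B2:  IN=(all ⊤)  OUT={c:+; rest ⊤}
  B3:  IN=(all ⊤)  OUT=(all ⊤)
  B4:  IN=(all ⊤)  OUT=(all ⊤)
  B5:  IN=(all ⊤)  OUT=(all ⊤)

Merge at B1: IN[B1] = OUT[B0] = {a: ⊤, b: ⊤, c: ⊤, d: ⊤, e: ⊤, f: ⊤}
Applying B1's transfer function to that IN value gives OUT[B1] (row B1 above).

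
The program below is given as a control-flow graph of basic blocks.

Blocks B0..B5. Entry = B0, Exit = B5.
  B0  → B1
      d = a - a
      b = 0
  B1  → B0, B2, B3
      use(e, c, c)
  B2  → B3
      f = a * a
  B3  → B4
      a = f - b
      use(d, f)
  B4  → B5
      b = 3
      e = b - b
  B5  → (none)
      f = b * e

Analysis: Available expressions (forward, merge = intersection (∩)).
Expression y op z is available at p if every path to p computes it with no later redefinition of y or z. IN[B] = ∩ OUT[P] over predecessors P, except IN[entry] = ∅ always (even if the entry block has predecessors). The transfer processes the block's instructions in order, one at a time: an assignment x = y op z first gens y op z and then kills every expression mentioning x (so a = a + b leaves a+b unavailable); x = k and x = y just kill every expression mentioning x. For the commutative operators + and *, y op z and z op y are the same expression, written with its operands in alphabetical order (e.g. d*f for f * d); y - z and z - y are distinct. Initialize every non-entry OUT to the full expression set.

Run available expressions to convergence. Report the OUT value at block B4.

Answer: {b-b}

Trace:
Per-block solution:
  B0:   IN={}   OUT={a-a}
  B1:   IN={a-a}   OUT={a-a}
  B2:   IN={a-a}   OUT={a*a, a-a}
  B3:   IN={a-a}   OUT={f-b}
  B4:   IN={f-b}   OUT={b-b}
  B5:   IN={b-b}   OUT={b*e, b-b}

Merge at B4: IN[B4] = OUT[B3] = {f-b}
Applying B4's transfer function to that IN value gives OUT[B4] (row B4 above).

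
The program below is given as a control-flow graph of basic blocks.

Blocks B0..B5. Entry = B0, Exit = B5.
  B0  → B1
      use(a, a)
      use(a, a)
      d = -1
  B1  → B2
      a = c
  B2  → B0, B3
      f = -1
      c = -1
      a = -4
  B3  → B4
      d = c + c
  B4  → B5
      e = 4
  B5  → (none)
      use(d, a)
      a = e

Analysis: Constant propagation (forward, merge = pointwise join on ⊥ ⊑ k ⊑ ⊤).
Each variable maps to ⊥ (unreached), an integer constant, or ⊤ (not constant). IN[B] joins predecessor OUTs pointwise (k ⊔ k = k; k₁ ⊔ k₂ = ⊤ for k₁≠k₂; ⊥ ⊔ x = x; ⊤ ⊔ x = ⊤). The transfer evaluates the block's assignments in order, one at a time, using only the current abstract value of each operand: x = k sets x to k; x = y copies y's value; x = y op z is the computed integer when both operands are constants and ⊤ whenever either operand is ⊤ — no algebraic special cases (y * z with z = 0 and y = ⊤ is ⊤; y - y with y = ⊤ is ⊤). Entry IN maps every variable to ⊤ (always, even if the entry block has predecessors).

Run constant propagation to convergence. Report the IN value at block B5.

Converged values:
  B0:   IN=(all ⊤)   OUT={d:-1; rest ⊤}
  B1:   IN={d:-1; rest ⊤}   OUT={d:-1; rest ⊤}
  B2:   IN={d:-1; rest ⊤}   OUT={a:-4, c:-1, d:-1, f:-1; rest ⊤}
  B3:   IN={a:-4, c:-1, d:-1, f:-1; rest ⊤}   OUT={a:-4, c:-1, d:-2, f:-1; rest ⊤}
  B4:   IN={a:-4, c:-1, d:-2, f:-1; rest ⊤}   OUT={a:-4, c:-1, d:-2, e:4, f:-1; rest ⊤}
  B5:   IN={a:-4, c:-1, d:-2, e:4, f:-1; rest ⊤}   OUT={a:4, c:-1, d:-2, e:4, f:-1; rest ⊤}

Merge at B5: IN[B5] = OUT[B4] = {a: -4, b: ⊤, c: -1, d: -2, e: 4, f: -1}

Answer: {a: -4, b: ⊤, c: -1, d: -2, e: 4, f: -1}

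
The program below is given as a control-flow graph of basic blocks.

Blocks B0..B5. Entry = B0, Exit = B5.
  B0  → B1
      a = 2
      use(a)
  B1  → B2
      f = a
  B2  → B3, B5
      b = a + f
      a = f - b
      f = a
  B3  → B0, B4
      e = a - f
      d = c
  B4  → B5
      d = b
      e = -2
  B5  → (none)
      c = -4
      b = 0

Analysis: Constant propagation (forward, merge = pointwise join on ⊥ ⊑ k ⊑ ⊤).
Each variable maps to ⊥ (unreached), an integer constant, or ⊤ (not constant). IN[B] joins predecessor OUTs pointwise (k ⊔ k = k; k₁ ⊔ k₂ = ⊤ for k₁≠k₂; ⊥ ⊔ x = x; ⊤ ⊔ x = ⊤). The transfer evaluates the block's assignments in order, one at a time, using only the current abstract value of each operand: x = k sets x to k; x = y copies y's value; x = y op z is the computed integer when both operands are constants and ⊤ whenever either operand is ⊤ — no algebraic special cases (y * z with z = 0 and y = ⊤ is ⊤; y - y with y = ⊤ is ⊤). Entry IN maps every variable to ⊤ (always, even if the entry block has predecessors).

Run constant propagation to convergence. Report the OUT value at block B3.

Per-block solution:
  B0:  IN=(all ⊤)  OUT={a:2; rest ⊤}
  B1:  IN={a:2; rest ⊤}  OUT={a:2, f:2; rest ⊤}
  B2:  IN={a:2, f:2; rest ⊤}  OUT={a:-2, b:4, f:-2; rest ⊤}
  B3:  IN={a:-2, b:4, f:-2; rest ⊤}  OUT={a:-2, b:4, e:0, f:-2; rest ⊤}
  B4:  IN={a:-2, b:4, e:0, f:-2; rest ⊤}  OUT={a:-2, b:4, d:4, e:-2, f:-2; rest ⊤}
  B5:  IN={a:-2, b:4, f:-2; rest ⊤}  OUT={a:-2, b:0, c:-4, f:-2; rest ⊤}

Merge at B3: IN[B3] = OUT[B2] = {a: -2, b: 4, c: ⊤, d: ⊤, e: ⊤, f: -2}
Applying B3's transfer function to that IN value gives OUT[B3] (row B3 above).

Answer: {a: -2, b: 4, c: ⊤, d: ⊤, e: 0, f: -2}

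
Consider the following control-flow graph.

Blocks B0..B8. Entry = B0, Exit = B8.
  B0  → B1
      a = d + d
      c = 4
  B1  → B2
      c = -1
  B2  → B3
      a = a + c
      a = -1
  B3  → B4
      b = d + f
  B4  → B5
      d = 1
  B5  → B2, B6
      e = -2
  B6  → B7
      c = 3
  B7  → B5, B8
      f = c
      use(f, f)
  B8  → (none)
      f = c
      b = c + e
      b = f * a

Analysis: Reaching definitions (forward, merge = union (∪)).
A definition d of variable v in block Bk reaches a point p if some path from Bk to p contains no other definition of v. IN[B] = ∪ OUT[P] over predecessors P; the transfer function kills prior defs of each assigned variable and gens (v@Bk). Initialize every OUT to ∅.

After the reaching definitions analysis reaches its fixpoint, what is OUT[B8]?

Answer: {a@B2, b@B8, c@B6, d@B4, e@B5, f@B8}

Trace:
Fixpoint table:
  B0:  IN={}  OUT={a@B0, c@B0}
  B1:  IN={a@B0, c@B0}  OUT={a@B0, c@B1}
  B2:  IN={a@B0, a@B2, b@B3, c@B1, c@B6, d@B4, e@B5, f@B7}  OUT={a@B2, b@B3, c@B1, c@B6, d@B4, e@B5, f@B7}
  B3:  IN={a@B2, b@B3, c@B1, c@B6, d@B4, e@B5, f@B7}  OUT={a@B2, b@B3, c@B1, c@B6, d@B4, e@B5, f@B7}
  B4:  IN={a@B2, b@B3, c@B1, c@B6, d@B4, e@B5, f@B7}  OUT={a@B2, b@B3, c@B1, c@B6, d@B4, e@B5, f@B7}
  B5:  IN={a@B2, b@B3, c@B1, c@B6, d@B4, e@B5, f@B7}  OUT={a@B2, b@B3, c@B1, c@B6, d@B4, e@B5, f@B7}
  B6:  IN={a@B2, b@B3, c@B1, c@B6, d@B4, e@B5, f@B7}  OUT={a@B2, b@B3, c@B6, d@B4, e@B5, f@B7}
  B7:  IN={a@B2, b@B3, c@B6, d@B4, e@B5, f@B7}  OUT={a@B2, b@B3, c@B6, d@B4, e@B5, f@B7}
  B8:  IN={a@B2, b@B3, c@B6, d@B4, e@B5, f@B7}  OUT={a@B2, b@B8, c@B6, d@B4, e@B5, f@B8}

Merge at B8: IN[B8] = OUT[B7] = {a@B2, b@B3, c@B6, d@B4, e@B5, f@B7}
Applying B8's transfer function to that IN value gives OUT[B8] (row B8 above).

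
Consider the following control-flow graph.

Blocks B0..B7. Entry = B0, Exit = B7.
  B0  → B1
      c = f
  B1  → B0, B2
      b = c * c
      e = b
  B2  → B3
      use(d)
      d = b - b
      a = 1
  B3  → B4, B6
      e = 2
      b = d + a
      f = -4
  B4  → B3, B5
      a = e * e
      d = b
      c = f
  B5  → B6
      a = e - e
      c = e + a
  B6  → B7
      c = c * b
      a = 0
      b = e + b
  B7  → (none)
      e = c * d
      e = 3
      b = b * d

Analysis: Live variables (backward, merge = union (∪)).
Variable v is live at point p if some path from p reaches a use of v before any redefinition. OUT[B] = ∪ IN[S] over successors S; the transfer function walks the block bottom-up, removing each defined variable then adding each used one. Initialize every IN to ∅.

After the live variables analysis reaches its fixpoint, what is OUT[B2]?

Answer: {a, c, d}

Derivation:
Per-block solution:
  B0:   IN={d, f}   OUT={c, d, f}
  B1:   IN={c, d, f}   OUT={b, c, d, f}
  B2:   IN={b, c, d}   OUT={a, c, d}
  B3:   IN={a, c, d}   OUT={b, c, d, e, f}
  B4:   IN={b, e, f}   OUT={a, b, c, d, e}
  B5:   IN={b, d, e}   OUT={b, c, d, e}
  B6:   IN={b, c, d, e}   OUT={b, c, d}
  B7:   IN={b, c, d}   OUT={}

Merge at B2: OUT[B2] = IN[B3] = {a, c, d}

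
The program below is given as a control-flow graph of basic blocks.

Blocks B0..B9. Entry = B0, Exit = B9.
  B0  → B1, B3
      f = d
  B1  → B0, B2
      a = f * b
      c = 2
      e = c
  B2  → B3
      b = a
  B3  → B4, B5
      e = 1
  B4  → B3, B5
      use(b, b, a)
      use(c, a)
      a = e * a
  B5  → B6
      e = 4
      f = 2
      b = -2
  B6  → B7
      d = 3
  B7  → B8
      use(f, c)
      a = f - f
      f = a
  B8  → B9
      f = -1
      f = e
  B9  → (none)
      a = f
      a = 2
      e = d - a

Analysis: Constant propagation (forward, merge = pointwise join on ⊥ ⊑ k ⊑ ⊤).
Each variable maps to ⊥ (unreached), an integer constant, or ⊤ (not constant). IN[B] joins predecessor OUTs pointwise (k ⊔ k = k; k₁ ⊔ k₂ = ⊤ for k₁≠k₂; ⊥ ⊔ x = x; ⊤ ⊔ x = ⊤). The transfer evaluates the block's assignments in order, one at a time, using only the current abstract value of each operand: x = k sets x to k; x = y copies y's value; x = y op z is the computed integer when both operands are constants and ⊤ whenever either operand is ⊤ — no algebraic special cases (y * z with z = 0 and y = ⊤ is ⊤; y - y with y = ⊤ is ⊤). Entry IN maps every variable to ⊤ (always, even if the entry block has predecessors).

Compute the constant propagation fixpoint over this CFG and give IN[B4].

Converged values:
  B0: | IN=(all ⊤) | OUT=(all ⊤)
  B1: | IN=(all ⊤) | OUT={c:2, e:2; rest ⊤}
  B2: | IN={c:2, e:2; rest ⊤} | OUT={c:2, e:2; rest ⊤}
  B3: | IN=(all ⊤) | OUT={e:1; rest ⊤}
  B4: | IN={e:1; rest ⊤} | OUT={e:1; rest ⊤}
  B5: | IN={e:1; rest ⊤} | OUT={b:-2, e:4, f:2; rest ⊤}
  B6: | IN={b:-2, e:4, f:2; rest ⊤} | OUT={b:-2, d:3, e:4, f:2; rest ⊤}
  B7: | IN={b:-2, d:3, e:4, f:2; rest ⊤} | OUT={a:0, b:-2, d:3, e:4, f:0; rest ⊤}
  B8: | IN={a:0, b:-2, d:3, e:4, f:0; rest ⊤} | OUT={a:0, b:-2, d:3, e:4, f:4; rest ⊤}
  B9: | IN={a:0, b:-2, d:3, e:4, f:4; rest ⊤} | OUT={a:2, b:-2, d:3, e:1, f:4; rest ⊤}

Merge at B4: IN[B4] = OUT[B3] = {a: ⊤, b: ⊤, c: ⊤, d: ⊤, e: 1, f: ⊤}

Answer: {a: ⊤, b: ⊤, c: ⊤, d: ⊤, e: 1, f: ⊤}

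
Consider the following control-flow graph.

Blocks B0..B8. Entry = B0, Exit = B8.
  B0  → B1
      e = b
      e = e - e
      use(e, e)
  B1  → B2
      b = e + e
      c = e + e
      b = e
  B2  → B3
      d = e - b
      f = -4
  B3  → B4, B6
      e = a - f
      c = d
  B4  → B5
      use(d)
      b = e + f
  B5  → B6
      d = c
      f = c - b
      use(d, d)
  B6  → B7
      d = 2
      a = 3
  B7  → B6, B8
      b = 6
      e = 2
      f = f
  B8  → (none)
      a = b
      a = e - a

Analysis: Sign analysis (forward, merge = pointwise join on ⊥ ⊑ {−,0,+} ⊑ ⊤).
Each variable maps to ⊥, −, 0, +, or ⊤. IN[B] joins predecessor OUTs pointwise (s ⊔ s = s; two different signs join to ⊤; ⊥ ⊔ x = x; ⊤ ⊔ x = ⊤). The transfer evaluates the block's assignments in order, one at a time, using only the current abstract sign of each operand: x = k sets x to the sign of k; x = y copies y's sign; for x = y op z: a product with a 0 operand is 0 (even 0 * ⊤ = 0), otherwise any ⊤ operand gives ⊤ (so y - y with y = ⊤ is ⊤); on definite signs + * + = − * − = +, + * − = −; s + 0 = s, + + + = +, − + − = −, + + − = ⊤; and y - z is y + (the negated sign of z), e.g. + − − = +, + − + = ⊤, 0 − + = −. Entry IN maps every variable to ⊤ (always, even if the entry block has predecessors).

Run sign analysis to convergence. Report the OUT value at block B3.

Per-block solution:
  B0: | IN=(all ⊤) | OUT=(all ⊤)
  B1: | IN=(all ⊤) | OUT=(all ⊤)
  B2: | IN=(all ⊤) | OUT={f:-; rest ⊤}
  B3: | IN={f:-; rest ⊤} | OUT={f:-; rest ⊤}
  B4: | IN={f:-; rest ⊤} | OUT={f:-; rest ⊤}
  B5: | IN={f:-; rest ⊤} | OUT=(all ⊤)
  B6: | IN=(all ⊤) | OUT={a:+, d:+; rest ⊤}
  B7: | IN={a:+, d:+; rest ⊤} | OUT={a:+, b:+, d:+, e:+; rest ⊤}
  B8: | IN={a:+, b:+, d:+, e:+; rest ⊤} | OUT={b:+, d:+, e:+; rest ⊤}

Merge at B3: IN[B3] = OUT[B2] = {a: ⊤, b: ⊤, c: ⊤, d: ⊤, e: ⊤, f: -}
Applying B3's transfer function to that IN value gives OUT[B3] (row B3 above).

Answer: {a: ⊤, b: ⊤, c: ⊤, d: ⊤, e: ⊤, f: -}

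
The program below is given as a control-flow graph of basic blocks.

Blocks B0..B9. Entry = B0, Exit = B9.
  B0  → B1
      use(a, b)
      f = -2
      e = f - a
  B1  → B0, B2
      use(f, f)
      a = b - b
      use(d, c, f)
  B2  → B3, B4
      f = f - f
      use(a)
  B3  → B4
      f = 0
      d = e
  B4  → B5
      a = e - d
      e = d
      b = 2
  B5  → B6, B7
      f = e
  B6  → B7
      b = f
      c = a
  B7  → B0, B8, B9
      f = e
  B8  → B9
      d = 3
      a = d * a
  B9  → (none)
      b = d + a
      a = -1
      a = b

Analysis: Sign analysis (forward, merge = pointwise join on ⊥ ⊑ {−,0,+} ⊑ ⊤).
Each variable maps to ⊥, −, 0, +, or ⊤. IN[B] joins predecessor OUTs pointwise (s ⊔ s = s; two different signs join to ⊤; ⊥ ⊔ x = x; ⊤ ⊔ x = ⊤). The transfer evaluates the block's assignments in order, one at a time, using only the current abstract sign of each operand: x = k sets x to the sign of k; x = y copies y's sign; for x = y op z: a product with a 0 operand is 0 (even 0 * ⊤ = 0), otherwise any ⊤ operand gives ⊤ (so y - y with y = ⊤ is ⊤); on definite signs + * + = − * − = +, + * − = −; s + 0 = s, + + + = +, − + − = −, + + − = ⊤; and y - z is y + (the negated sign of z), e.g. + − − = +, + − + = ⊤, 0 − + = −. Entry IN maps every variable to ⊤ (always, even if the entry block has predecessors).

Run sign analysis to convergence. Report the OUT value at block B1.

Per-block solution:
  B0:   IN=(all ⊤)   OUT={f:-; rest ⊤}
  B1:   IN={f:-; rest ⊤}   OUT={f:-; rest ⊤}
  B2:   IN={f:-; rest ⊤}   OUT=(all ⊤)
  B3:   IN=(all ⊤)   OUT={f:0; rest ⊤}
  B4:   IN=(all ⊤)   OUT={b:+; rest ⊤}
  B5:   IN={b:+; rest ⊤}   OUT={b:+; rest ⊤}
  B6:   IN={b:+; rest ⊤}   OUT=(all ⊤)
  B7:   IN=(all ⊤)   OUT=(all ⊤)
  B8:   IN=(all ⊤)   OUT={d:+; rest ⊤}
  B9:   IN=(all ⊤)   OUT=(all ⊤)

Merge at B1: IN[B1] = OUT[B0] = {a: ⊤, b: ⊤, c: ⊤, d: ⊤, e: ⊤, f: -}
Applying B1's transfer function to that IN value gives OUT[B1] (row B1 above).

Answer: {a: ⊤, b: ⊤, c: ⊤, d: ⊤, e: ⊤, f: -}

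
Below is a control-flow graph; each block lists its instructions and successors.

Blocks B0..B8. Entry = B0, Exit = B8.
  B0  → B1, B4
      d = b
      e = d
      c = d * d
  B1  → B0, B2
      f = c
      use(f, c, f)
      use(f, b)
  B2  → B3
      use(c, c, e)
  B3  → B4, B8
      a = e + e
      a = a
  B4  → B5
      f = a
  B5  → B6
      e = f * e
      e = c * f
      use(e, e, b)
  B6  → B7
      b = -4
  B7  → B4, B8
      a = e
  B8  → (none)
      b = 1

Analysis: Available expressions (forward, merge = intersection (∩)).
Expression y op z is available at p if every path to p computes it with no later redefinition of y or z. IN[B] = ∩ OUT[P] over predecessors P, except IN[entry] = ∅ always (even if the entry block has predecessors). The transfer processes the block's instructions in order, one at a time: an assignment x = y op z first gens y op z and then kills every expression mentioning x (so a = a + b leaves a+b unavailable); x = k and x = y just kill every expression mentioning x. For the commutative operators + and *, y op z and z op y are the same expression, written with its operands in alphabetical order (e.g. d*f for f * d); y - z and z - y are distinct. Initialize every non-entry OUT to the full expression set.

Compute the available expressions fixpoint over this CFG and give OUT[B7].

Fixpoint table:
  B0:   IN={}   OUT={d*d}
  B1:   IN={d*d}   OUT={d*d}
  B2:   IN={d*d}   OUT={d*d}
  B3:   IN={d*d}   OUT={d*d, e+e}
  B4:   IN={d*d}   OUT={d*d}
  B5:   IN={d*d}   OUT={c*f, d*d}
  B6:   IN={c*f, d*d}   OUT={c*f, d*d}
  B7:   IN={c*f, d*d}   OUT={c*f, d*d}
  B8:   IN={d*d}   OUT={d*d}

Merge at B7: IN[B7] = OUT[B6] = {c*f, d*d}
Applying B7's transfer function to that IN value gives OUT[B7] (row B7 above).

Answer: {c*f, d*d}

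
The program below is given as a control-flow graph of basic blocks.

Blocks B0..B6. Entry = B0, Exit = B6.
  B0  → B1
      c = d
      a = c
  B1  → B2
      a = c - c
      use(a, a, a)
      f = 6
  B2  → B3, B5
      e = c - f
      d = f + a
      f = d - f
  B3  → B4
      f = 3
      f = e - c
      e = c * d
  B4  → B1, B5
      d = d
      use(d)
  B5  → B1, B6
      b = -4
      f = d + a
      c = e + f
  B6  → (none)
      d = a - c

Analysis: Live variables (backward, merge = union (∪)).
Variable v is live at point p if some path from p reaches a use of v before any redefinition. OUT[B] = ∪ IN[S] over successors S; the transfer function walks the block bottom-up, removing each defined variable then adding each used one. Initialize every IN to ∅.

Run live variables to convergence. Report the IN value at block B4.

Answer: {a, c, d, e}

Derivation:
Fixpoint table:
  B0:  IN={d}  OUT={c}
  B1:  IN={c}  OUT={a, c, f}
  B2:  IN={a, c, f}  OUT={a, c, d, e}
  B3:  IN={a, c, d, e}  OUT={a, c, d, e}
  B4:  IN={a, c, d, e}  OUT={a, c, d, e}
  B5:  IN={a, d, e}  OUT={a, c}
  B6:  IN={a, c}  OUT={}

Merge at B4: OUT[B4] = IN[B1] ⊔ IN[B5] = {a, c, d, e}
Applying B4's transfer function to that OUT value gives IN[B4] (row B4 above).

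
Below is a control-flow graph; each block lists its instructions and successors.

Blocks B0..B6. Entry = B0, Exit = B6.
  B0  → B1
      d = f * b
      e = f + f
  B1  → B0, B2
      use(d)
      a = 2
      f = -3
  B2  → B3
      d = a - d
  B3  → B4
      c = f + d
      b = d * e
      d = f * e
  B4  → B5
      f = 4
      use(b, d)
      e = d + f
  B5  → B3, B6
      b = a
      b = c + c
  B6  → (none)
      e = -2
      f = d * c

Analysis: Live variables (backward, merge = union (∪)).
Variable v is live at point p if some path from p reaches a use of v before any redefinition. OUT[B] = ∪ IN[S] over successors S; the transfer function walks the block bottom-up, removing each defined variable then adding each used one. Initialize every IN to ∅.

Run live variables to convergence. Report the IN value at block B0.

Answer: {b, f}

Working:
Converged values:
  B0:  IN={b, f}  OUT={b, d, e}
  B1:  IN={b, d, e}  OUT={a, b, d, e, f}
  B2:  IN={a, d, e, f}  OUT={a, d, e, f}
  B3:  IN={a, d, e, f}  OUT={a, b, c, d}
  B4:  IN={a, b, c, d}  OUT={a, c, d, e, f}
  B5:  IN={a, c, d, e, f}  OUT={a, c, d, e, f}
  B6:  IN={c, d}  OUT={}

Merge at B0: OUT[B0] = IN[B1] = {b, d, e}
Applying B0's transfer function to that OUT value gives IN[B0] (row B0 above).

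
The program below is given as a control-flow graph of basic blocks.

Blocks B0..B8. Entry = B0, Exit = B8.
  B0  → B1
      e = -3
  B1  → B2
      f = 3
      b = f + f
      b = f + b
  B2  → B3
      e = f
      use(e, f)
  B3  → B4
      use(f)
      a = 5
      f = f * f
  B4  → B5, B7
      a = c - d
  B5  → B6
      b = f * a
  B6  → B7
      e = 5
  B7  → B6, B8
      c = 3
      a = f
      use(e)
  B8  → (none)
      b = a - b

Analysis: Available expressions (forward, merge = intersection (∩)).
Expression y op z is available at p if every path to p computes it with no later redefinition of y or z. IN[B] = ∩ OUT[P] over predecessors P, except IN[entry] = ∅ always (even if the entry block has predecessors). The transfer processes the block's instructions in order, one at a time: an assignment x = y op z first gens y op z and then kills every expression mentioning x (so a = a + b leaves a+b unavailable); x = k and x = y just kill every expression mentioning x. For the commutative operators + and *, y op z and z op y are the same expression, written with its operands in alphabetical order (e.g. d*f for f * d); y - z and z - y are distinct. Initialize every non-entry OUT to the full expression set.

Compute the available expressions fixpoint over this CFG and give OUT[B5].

Answer: {a*f, c-d}

Working:
Converged values:
  B0:   IN={}   OUT={}
  B1:   IN={}   OUT={f+f}
  B2:   IN={f+f}   OUT={f+f}
  B3:   IN={f+f}   OUT={}
  B4:   IN={}   OUT={c-d}
  B5:   IN={c-d}   OUT={a*f, c-d}
  B6:   IN={}   OUT={}
  B7:   IN={}   OUT={}
  B8:   IN={}   OUT={}

Merge at B5: IN[B5] = OUT[B4] = {c-d}
Applying B5's transfer function to that IN value gives OUT[B5] (row B5 above).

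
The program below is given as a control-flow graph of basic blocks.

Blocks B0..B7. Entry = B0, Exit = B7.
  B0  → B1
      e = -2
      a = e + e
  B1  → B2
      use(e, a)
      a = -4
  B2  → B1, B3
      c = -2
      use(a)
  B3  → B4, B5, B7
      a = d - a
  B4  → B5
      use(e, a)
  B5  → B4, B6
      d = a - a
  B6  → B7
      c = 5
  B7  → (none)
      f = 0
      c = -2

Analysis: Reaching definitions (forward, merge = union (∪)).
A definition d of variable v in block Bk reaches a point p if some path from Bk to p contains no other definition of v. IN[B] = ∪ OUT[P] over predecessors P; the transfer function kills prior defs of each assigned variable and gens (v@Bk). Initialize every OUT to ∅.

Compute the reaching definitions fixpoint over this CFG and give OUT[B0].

Per-block solution:
  B0:  IN={}  OUT={a@B0, e@B0}
  B1:  IN={a@B0, a@B1, c@B2, e@B0}  OUT={a@B1, c@B2, e@B0}
  B2:  IN={a@B1, c@B2, e@B0}  OUT={a@B1, c@B2, e@B0}
  B3:  IN={a@B1, c@B2, e@B0}  OUT={a@B3, c@B2, e@B0}
  B4:  IN={a@B3, c@B2, d@B5, e@B0}  OUT={a@B3, c@B2, d@B5, e@B0}
  B5:  IN={a@B3, c@B2, d@B5, e@B0}  OUT={a@B3, c@B2, d@B5, e@B0}
  B6:  IN={a@B3, c@B2, d@B5, e@B0}  OUT={a@B3, c@B6, d@B5, e@B0}
  B7:  IN={a@B3, c@B2, c@B6, d@B5, e@B0}  OUT={a@B3, c@B7, d@B5, e@B0, f@B7}

B0 is the boundary node: IN[B0] = {}
Applying B0's transfer function to that IN value gives OUT[B0] (row B0 above).

Answer: {a@B0, e@B0}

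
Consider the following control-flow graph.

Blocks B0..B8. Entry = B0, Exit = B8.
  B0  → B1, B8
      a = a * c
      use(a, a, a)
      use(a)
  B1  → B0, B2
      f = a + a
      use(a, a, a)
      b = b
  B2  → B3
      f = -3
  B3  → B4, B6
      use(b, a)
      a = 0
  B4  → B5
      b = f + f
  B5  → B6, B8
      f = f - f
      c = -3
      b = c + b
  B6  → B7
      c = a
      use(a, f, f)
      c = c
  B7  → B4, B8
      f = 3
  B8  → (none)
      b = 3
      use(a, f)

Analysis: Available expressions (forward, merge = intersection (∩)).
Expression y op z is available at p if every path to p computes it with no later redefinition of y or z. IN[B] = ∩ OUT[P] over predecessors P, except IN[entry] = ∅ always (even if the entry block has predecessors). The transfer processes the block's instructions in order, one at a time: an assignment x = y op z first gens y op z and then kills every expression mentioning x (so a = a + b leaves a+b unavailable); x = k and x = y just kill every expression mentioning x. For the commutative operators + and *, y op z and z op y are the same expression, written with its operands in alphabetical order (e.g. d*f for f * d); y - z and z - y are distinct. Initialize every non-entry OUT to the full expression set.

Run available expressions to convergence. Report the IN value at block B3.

Answer: {a+a}

Trace:
Per-block solution:
  B0: | IN={} | OUT={}
  B1: | IN={} | OUT={a+a}
  B2: | IN={a+a} | OUT={a+a}
  B3: | IN={a+a} | OUT={}
  B4: | IN={} | OUT={f+f}
  B5: | IN={f+f} | OUT={}
  B6: | IN={} | OUT={}
  B7: | IN={} | OUT={}
  B8: | IN={} | OUT={}

Merge at B3: IN[B3] = OUT[B2] = {a+a}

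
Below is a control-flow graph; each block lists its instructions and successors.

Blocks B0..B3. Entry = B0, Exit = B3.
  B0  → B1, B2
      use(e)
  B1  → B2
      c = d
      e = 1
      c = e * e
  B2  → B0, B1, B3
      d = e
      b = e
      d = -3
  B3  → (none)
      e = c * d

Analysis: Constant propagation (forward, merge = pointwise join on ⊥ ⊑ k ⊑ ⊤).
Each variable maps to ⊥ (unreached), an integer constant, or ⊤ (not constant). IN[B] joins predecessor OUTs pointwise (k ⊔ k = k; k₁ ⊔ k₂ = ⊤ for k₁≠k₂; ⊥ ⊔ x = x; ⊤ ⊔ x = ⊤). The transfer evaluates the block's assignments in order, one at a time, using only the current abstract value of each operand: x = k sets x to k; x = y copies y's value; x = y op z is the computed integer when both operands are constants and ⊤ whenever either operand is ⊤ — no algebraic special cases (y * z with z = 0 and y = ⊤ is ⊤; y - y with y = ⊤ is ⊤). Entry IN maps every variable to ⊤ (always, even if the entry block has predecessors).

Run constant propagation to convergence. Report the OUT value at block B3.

Answer: {a: ⊤, b: ⊤, c: ⊤, d: -3, e: ⊤, f: ⊤}

Trace:
Fixpoint table:
  B0: | IN=(all ⊤) | OUT=(all ⊤)
  B1: | IN=(all ⊤) | OUT={c:1, e:1; rest ⊤}
  B2: | IN=(all ⊤) | OUT={d:-3; rest ⊤}
  B3: | IN={d:-3; rest ⊤} | OUT={d:-3; rest ⊤}

Merge at B3: IN[B3] = OUT[B2] = {a: ⊤, b: ⊤, c: ⊤, d: -3, e: ⊤, f: ⊤}
Applying B3's transfer function to that IN value gives OUT[B3] (row B3 above).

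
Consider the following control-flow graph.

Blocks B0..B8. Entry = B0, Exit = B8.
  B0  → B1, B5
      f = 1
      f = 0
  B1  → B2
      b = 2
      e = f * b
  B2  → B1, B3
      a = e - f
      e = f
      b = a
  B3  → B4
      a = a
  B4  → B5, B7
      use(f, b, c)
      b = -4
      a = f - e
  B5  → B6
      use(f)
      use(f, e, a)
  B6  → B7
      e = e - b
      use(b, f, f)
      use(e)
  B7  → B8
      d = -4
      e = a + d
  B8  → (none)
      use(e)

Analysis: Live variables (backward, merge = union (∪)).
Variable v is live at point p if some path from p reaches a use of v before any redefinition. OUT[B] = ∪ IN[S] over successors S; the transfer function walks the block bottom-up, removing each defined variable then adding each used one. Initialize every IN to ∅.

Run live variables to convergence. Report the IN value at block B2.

Fixpoint table:
  B0:  IN={a, b, c, e}  OUT={a, b, c, e, f}
  B1:  IN={c, f}  OUT={c, e, f}
  B2:  IN={c, e, f}  OUT={a, b, c, e, f}
  B3:  IN={a, b, c, e, f}  OUT={b, c, e, f}
  B4:  IN={b, c, e, f}  OUT={a, b, e, f}
  B5:  IN={a, b, e, f}  OUT={a, b, e, f}
  B6:  IN={a, b, e, f}  OUT={a}
  B7:  IN={a}  OUT={e}
  B8:  IN={e}  OUT={}

Merge at B2: OUT[B2] = IN[B1] ⊔ IN[B3] = {a, b, c, e, f}
Applying B2's transfer function to that OUT value gives IN[B2] (row B2 above).

Answer: {c, e, f}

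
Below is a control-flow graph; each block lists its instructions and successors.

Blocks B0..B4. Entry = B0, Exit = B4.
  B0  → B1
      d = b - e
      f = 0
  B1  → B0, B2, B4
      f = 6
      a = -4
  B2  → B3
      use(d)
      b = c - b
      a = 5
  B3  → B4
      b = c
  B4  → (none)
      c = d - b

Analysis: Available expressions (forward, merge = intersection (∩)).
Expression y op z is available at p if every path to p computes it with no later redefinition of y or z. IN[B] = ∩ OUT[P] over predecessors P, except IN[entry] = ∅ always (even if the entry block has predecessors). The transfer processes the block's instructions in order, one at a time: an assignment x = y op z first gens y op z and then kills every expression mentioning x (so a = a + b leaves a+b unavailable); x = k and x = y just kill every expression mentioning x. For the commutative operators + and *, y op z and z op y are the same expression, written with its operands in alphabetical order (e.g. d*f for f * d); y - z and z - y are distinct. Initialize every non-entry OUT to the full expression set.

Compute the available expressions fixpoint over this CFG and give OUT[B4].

Fixpoint table:
  B0:   IN={}   OUT={b-e}
  B1:   IN={b-e}   OUT={b-e}
  B2:   IN={b-e}   OUT={}
  B3:   IN={}   OUT={}
  B4:   IN={}   OUT={d-b}

Merge at B4: IN[B4] = OUT[B1] ∩ OUT[B3] = {}
Applying B4's transfer function to that IN value gives OUT[B4] (row B4 above).

Answer: {d-b}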